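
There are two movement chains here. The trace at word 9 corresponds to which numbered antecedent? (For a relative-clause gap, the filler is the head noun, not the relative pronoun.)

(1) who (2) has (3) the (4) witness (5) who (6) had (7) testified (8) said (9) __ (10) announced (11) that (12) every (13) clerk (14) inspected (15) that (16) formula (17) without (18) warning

1

The marked gap is the subject of "announced".
Its filler is the fronted wh-phrase "who", at word 1.
(The other dependency links word 4 to a gap after word 5.)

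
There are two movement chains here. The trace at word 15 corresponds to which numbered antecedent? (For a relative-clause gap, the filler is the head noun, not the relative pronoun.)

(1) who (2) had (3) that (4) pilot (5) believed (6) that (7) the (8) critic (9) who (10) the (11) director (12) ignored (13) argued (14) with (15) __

1

The marked gap is the object of the preposition "with" of "argued".
Its filler is the fronted wh-phrase "who", at word 1.
(The other dependency links word 8 to a gap after word 12.)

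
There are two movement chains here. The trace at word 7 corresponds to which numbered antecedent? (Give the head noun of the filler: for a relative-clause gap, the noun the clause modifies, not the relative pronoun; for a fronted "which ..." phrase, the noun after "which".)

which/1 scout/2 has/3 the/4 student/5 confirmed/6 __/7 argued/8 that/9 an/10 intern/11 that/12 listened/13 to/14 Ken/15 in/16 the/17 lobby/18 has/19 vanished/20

2

The marked gap is the subject of "argued".
Its filler is the fronted wh-phrase "which scout", at word 2.
(The other dependency links word 11 to a gap after word 12.)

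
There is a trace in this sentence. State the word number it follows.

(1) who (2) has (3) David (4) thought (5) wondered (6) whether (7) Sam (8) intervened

The displaced element is "who" (word 1).
It is linked across 1 clause boundary (Ø).
It functions as the subject of "wondered", so the gap sits immediately after word 4 ("thought").
Base order: David has thought that who wondered whether Sam intervened.

4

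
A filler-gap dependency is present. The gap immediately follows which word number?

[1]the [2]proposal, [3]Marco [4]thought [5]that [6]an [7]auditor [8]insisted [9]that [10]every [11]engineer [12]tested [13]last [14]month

12

The displaced element is "the proposal" (word 2).
It is linked across 2 clause boundaries (that → that).
It functions as the direct object of "tested", so the gap sits immediately after word 12 ("tested").
Base order: Marco thought that an auditor insisted that every engineer tested the proposal last month.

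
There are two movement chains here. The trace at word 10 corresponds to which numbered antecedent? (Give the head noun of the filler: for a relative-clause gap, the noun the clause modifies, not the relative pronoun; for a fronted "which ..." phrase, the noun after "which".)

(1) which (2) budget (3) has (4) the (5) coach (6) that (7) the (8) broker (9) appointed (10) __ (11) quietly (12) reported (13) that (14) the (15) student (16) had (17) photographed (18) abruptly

5

The marked gap is inside the relative clause, the direct object of "appointed".
Its filler is the head noun "coach" (via "that"), at word 5.
(The other dependency links word 2 to a gap after word 17.)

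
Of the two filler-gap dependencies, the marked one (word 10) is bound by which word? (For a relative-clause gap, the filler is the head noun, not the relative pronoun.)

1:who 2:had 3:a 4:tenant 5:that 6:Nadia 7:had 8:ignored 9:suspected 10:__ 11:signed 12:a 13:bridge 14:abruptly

The marked gap is the subject of "signed".
Its filler is the fronted wh-phrase "who", at word 1.
(The other dependency links word 4 to a gap after word 8.)

1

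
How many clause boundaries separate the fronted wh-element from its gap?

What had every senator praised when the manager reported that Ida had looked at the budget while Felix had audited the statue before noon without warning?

0

"what" originates inside the matrix clause — no clause boundary is crossed.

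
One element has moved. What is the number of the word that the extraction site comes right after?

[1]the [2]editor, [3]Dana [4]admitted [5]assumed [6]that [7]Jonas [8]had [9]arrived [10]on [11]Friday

4

The displaced element is "the editor" (word 2).
It is linked across 1 clause boundary (Ø).
It functions as the subject of "assumed", so the gap sits immediately after word 4 ("admitted").
Base order: Dana admitted that the editor assumed that Jonas had arrived on Friday.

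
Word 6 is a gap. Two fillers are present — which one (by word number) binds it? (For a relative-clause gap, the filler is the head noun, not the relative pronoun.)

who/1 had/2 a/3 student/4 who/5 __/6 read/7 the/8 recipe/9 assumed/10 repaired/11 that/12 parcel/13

4

The marked gap is inside the relative clause, the subject of "read".
Its filler is the head noun "student" (via "who"), at word 4.
(The other dependency links word 1 to a gap after word 10.)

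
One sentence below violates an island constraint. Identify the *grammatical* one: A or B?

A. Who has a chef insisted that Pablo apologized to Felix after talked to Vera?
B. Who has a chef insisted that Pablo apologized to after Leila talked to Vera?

B

In A, the wh-phrase is extracted from inside an adjunct island (introduced by "after"), which blocks movement.
In B, the extraction path crosses only that-complement boundaries, which are transparent.
So B is grammatical.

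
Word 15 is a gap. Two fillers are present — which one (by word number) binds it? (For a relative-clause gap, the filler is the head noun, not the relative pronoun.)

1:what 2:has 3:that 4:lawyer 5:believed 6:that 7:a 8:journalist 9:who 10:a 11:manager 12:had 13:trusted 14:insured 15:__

The marked gap is the direct object of "insured".
Its filler is the fronted wh-phrase "what", at word 1.
(The other dependency links word 8 to a gap after word 13.)

1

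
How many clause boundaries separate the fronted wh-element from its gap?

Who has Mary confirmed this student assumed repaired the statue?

"who" is extracted from the subject of "repaired".
Boundaries crossed, outermost first: [Ø], [Ø] — 2 in total.

2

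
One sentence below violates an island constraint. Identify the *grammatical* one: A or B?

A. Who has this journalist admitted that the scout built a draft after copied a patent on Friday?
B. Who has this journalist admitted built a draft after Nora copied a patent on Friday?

B

In A, the wh-phrase is extracted from inside an adjunct island (introduced by "after"), which blocks movement.
In B, the extraction path crosses only that-complement boundaries, which are transparent.
So B is grammatical.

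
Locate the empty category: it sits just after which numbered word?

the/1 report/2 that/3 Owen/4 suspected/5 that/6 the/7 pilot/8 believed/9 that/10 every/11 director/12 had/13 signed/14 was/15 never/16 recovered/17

The displaced element is "the report" (word 2).
It is linked across 2 clause boundaries (that → that).
It functions as the direct object of "signed", so the gap sits immediately after word 14 ("signed").
Base order: Owen suspected that the pilot believed that every director had signed the report.

14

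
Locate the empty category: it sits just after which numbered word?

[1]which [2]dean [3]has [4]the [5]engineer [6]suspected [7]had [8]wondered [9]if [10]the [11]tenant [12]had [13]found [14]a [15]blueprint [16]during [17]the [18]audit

6

The displaced element is "which dean" (word 2).
It is linked across 1 clause boundary (Ø).
It functions as the subject of "wondered", so the gap sits immediately after word 6 ("suspected").
Base order: The engineer has suspected that which dean had wondered if the tenant had found a blueprint during the audit.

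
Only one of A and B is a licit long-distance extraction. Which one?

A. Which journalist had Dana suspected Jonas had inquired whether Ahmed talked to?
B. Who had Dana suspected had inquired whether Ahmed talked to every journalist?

B

In A, the wh-phrase is extracted from inside a wh-island (introduced by "whether"), which blocks movement.
In B, the extraction path crosses only that-complement boundaries, which are transparent.
So B is grammatical.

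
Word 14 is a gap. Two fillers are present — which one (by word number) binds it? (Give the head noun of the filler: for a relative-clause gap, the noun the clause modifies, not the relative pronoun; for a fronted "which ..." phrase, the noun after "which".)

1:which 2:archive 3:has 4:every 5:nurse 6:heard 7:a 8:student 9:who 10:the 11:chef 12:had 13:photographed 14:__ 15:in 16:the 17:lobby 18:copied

The marked gap is inside the relative clause, the direct object of "photographed".
Its filler is the head noun "student" (via "who"), at word 8.
(The other dependency links word 2 to a gap after word 18.)

8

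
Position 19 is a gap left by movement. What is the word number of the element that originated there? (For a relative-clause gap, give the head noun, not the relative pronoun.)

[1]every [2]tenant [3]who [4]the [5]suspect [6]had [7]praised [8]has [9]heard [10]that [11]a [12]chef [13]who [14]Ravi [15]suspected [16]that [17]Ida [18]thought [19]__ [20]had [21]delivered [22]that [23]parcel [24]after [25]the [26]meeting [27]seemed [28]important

The gap at 19 is the subject of "delivered", inside a relative clause.
The relative pronoun is "who" (word 13); it is bound by the head noun immediately before it.
Its filler is the head noun "chef", at word 12.

12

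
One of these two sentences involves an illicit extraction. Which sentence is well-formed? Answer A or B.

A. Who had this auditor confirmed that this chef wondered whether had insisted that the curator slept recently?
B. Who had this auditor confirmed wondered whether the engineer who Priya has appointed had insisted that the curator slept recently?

B

In A, the wh-phrase is extracted from inside a wh-island (introduced by "whether"), which blocks movement.
In B, the extraction path crosses only that-complement boundaries, which are transparent.
So B is grammatical.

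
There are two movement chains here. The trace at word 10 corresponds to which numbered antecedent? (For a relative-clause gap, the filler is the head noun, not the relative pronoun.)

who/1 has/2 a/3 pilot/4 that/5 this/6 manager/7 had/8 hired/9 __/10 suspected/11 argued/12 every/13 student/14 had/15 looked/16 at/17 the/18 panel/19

4

The marked gap is inside the relative clause, the direct object of "hired".
Its filler is the head noun "pilot" (via "that"), at word 4.
(The other dependency links word 1 to a gap after word 11.)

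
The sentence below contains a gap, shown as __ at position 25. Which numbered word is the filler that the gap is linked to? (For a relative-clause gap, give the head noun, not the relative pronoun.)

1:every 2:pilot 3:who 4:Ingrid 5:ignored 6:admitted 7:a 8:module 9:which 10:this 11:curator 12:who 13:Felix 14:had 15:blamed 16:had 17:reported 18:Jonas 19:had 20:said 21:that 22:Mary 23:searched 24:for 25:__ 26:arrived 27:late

8

The gap at 25 is the prepositional object of "searched", inside a relative clause.
The relative pronoun is "which" (word 9); it is bound by the head noun immediately before it.
Its filler is the head noun "module", at word 8.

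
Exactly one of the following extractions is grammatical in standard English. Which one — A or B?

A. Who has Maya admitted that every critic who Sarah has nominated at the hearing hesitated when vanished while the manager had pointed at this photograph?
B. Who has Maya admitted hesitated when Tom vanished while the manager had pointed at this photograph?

B

In A, the wh-phrase is extracted from inside an adjunct island (introduced by "when"), which blocks movement.
In B, the extraction path crosses only that-complement boundaries, which are transparent.
So B is grammatical.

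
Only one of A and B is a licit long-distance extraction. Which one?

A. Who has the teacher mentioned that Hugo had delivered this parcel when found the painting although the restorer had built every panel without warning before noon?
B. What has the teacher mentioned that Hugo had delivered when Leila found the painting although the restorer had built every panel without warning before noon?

B

In A, the wh-phrase is extracted from inside an adjunct island (introduced by "when"), which blocks movement.
In B, the extraction path crosses only that-complement boundaries, which are transparent.
So B is grammatical.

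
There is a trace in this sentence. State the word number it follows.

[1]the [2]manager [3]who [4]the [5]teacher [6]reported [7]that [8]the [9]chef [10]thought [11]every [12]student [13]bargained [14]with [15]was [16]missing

The displaced element is "the manager" (word 2).
It is linked across 2 clause boundaries (that → Ø).
It functions as the object of the preposition "with" of "bargained", so the gap sits immediately after word 14 ("with").
Base order: The teacher reported that the chef thought every student bargained with the manager.

14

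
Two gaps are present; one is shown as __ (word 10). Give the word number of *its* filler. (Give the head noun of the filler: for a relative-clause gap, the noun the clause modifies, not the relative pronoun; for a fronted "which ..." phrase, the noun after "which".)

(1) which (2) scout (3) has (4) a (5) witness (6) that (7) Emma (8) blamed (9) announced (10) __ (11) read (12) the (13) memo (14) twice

The marked gap is the subject of "read".
Its filler is the fronted wh-phrase "which scout", at word 2.
(The other dependency links word 5 to a gap after word 8.)

2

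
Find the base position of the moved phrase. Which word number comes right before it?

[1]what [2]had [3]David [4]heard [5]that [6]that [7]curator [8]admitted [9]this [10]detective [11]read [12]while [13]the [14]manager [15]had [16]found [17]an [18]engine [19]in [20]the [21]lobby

The displaced element is "what" (word 1).
It is linked across 2 clause boundaries (that → Ø).
It functions as the direct object of "read", so the gap sits immediately after word 11 ("read").
Base order: David had heard that that curator admitted this detective read what while the manager had found an engine in the lobby.

11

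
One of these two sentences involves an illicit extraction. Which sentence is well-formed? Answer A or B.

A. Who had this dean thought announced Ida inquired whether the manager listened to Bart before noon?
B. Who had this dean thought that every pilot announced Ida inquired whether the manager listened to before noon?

A

In B, the wh-phrase is extracted from inside a wh-island (introduced by "whether"), which blocks movement.
In A, the extraction path crosses only that-complement boundaries, which are transparent.
So A is grammatical.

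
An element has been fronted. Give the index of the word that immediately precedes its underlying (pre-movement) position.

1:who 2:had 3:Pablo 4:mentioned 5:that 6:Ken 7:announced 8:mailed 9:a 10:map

The displaced element is "who" (word 1).
It is linked across 2 clause boundaries (that → Ø).
It functions as the subject of "mailed", so the gap sits immediately after word 7 ("announced").
Base order: Pablo had mentioned that Ken announced that who mailed a map.

7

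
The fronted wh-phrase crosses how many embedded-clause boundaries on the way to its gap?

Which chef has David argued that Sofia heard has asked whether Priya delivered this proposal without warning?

2

"which chef" is extracted from the subject of "asked".
Boundaries crossed, outermost first: [that], [Ø] — 2 in total.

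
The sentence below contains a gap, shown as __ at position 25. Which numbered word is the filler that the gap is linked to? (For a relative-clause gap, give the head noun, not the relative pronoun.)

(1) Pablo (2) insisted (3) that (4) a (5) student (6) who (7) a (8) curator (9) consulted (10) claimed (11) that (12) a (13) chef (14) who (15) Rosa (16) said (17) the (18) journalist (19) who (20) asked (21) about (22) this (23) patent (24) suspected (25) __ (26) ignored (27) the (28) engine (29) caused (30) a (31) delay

The gap at 25 is the subject of "ignored", inside a relative clause.
The relative pronoun is "who" (word 14); it is bound by the head noun immediately before it.
Its filler is the head noun "chef", at word 13.

13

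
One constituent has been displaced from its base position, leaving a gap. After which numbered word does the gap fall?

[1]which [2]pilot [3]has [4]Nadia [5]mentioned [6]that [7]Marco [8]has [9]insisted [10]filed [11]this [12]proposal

9

The displaced element is "which pilot" (word 2).
It is linked across 2 clause boundaries (that → Ø).
It functions as the subject of "filed", so the gap sits immediately after word 9 ("insisted").
Base order: Nadia has mentioned that Marco has insisted which pilot filed this proposal.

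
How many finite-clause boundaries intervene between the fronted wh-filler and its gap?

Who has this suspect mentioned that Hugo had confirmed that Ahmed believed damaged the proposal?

"who" is extracted from the subject of "damaged".
Boundaries crossed, outermost first: [that], [that], [Ø] — 3 in total.

3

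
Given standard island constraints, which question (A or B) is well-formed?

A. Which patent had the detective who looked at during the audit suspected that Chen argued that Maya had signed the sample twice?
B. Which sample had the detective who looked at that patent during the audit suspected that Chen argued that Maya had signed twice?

In A, the wh-phrase is extracted from inside a complex-NP island (relative clause) (introduced by "who"), which blocks movement.
In B, the extraction path crosses only that-complement boundaries, which are transparent.
So B is grammatical.

B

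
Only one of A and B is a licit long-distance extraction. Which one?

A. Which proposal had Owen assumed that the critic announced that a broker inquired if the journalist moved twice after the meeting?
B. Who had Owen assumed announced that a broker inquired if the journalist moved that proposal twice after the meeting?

B

In A, the wh-phrase is extracted from inside a wh-island (introduced by "if"), which blocks movement.
In B, the extraction path crosses only that-complement boundaries, which are transparent.
So B is grammatical.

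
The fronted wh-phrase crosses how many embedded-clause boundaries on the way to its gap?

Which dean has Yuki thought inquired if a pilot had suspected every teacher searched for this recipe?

1

"which dean" is extracted from the subject of "inquired".
Boundaries crossed, outermost first: [Ø] — 1 in total.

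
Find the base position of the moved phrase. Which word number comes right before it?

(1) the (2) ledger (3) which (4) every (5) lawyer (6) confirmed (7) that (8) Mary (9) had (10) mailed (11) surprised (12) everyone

The displaced element is "the ledger" (word 2).
It is linked across 1 clause boundary (that).
It functions as the direct object of "mailed", so the gap sits immediately after word 10 ("mailed").
Base order: Every lawyer confirmed that Mary had mailed the ledger.

10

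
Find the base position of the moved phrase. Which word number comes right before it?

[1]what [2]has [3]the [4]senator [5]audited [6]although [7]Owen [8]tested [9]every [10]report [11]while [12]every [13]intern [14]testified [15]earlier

5

The displaced element is "what" (word 1).
It functions as the direct object of "audited", so the gap sits immediately after word 5 ("audited").
Base order: The senator has audited what although Owen tested every report while every intern testified earlier.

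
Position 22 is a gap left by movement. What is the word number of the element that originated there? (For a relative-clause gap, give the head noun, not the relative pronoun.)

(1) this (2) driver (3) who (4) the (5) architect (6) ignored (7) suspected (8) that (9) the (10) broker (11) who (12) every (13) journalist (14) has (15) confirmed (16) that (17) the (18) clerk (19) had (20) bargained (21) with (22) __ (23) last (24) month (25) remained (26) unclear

10

The gap at 22 is the prepositional object of "bargained", inside a relative clause.
The relative pronoun is "who" (word 11); it is bound by the head noun immediately before it.
Its filler is the head noun "broker", at word 10.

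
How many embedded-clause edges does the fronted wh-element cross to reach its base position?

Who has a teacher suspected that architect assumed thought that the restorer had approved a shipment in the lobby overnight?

"who" is extracted from the subject of "thought".
Boundaries crossed, outermost first: [Ø], [Ø] — 2 in total.

2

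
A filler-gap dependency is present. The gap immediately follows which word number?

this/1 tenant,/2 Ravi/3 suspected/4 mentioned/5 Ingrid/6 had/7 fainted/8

The displaced element is "this tenant" (word 2).
It is linked across 1 clause boundary (Ø).
It functions as the subject of "mentioned", so the gap sits immediately after word 4 ("suspected").
Base order: Ravi suspected that this tenant mentioned Ingrid had fainted.

4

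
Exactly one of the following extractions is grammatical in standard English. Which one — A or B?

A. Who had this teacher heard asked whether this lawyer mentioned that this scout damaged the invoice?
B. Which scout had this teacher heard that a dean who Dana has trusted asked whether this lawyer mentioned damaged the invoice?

A

In B, the wh-phrase is extracted from inside a wh-island (introduced by "whether"), which blocks movement.
In A, the extraction path crosses only that-complement boundaries, which are transparent.
So A is grammatical.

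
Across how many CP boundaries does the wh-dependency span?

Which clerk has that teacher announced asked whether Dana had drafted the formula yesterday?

1

"which clerk" is extracted from the subject of "asked".
Boundaries crossed, outermost first: [Ø] — 1 in total.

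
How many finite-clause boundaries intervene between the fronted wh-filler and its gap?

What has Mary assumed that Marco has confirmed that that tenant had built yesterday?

"what" is extracted from the object of "built".
Boundaries crossed, outermost first: [that], [that] — 2 in total.

2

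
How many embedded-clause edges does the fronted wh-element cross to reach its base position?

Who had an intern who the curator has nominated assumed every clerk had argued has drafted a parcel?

"who" is extracted from the subject of "drafted".
Boundaries crossed, outermost first: [Ø], [Ø] — 2 in total.

2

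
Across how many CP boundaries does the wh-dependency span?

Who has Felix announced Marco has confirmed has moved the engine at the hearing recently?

"who" is extracted from the subject of "moved".
Boundaries crossed, outermost first: [Ø], [Ø] — 2 in total.

2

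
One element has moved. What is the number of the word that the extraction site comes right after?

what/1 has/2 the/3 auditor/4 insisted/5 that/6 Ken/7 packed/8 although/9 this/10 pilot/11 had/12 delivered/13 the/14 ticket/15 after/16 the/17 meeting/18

The displaced element is "what" (word 1).
It is linked across 1 clause boundary (that).
It functions as the direct object of "packed", so the gap sits immediately after word 8 ("packed").
Base order: The auditor has insisted that Ken packed what although this pilot had delivered the ticket after the meeting.

8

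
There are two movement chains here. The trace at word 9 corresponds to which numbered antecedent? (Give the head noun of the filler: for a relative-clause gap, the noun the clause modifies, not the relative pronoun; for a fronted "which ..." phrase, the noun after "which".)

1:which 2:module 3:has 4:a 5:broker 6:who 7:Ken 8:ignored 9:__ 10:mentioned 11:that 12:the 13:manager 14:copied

5

The marked gap is inside the relative clause, the direct object of "ignored".
Its filler is the head noun "broker" (via "who"), at word 5.
(The other dependency links word 2 to a gap after word 14.)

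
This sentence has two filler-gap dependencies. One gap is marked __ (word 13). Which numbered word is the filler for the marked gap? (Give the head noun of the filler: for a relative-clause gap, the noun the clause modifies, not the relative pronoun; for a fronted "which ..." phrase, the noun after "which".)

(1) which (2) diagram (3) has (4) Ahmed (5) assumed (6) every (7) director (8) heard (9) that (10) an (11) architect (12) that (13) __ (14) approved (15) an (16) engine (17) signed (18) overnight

11

The marked gap is inside the relative clause, the subject of "approved".
Its filler is the head noun "architect" (via "that"), at word 11.
(The other dependency links word 2 to a gap after word 17.)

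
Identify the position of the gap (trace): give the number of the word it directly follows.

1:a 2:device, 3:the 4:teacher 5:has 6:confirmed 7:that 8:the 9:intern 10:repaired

The displaced element is "a device" (word 2).
It is linked across 1 clause boundary (that).
It functions as the direct object of "repaired", so the gap sits immediately after word 10 ("repaired").
Base order: The teacher has confirmed that the intern repaired a device.

10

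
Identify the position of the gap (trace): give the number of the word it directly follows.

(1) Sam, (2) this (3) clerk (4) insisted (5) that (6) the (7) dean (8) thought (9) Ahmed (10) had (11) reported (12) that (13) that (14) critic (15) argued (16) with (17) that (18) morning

The displaced element is "Sam" (word 1).
It is linked across 3 clause boundaries (that → Ø → that).
It functions as the object of the preposition "with" of "argued", so the gap sits immediately after word 16 ("with").
Base order: This clerk insisted that the dean thought Ahmed had reported that that critic argued with Sam that morning.

16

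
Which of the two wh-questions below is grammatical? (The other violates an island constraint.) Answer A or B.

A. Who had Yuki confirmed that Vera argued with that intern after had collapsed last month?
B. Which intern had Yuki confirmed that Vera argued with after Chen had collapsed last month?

B

In A, the wh-phrase is extracted from inside an adjunct island (introduced by "after"), which blocks movement.
In B, the extraction path crosses only that-complement boundaries, which are transparent.
So B is grammatical.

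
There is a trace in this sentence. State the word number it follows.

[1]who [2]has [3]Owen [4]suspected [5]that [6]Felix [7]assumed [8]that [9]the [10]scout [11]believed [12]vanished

11

The displaced element is "who" (word 1).
It is linked across 3 clause boundaries (that → that → Ø).
It functions as the subject of "vanished", so the gap sits immediately after word 11 ("believed").
Base order: Owen has suspected that Felix assumed that the scout believed that who vanished.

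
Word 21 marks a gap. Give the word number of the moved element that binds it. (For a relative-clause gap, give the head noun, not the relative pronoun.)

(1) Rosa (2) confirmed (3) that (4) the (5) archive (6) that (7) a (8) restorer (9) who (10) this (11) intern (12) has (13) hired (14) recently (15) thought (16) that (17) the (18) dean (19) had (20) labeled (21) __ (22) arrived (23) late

The gap at 21 is the object of "labeled", inside a relative clause.
The relative pronoun is "that" (word 6); it is bound by the head noun immediately before it.
Its filler is the head noun "archive", at word 5.

5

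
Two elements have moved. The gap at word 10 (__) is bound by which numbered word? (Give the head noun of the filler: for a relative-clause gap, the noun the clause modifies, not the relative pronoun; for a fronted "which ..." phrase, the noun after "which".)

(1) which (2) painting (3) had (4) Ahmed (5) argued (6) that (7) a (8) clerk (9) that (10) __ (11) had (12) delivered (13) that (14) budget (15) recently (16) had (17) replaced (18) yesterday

The marked gap is inside the relative clause, the subject of "delivered".
Its filler is the head noun "clerk" (via "that"), at word 8.
(The other dependency links word 2 to a gap after word 17.)

8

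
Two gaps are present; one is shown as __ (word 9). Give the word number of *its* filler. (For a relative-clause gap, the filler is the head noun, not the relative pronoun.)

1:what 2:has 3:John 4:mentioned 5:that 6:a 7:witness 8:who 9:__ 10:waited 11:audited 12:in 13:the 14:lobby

The marked gap is inside the relative clause, the subject of "waited".
Its filler is the head noun "witness" (via "who"), at word 7.
(The other dependency links word 1 to a gap after word 11.)

7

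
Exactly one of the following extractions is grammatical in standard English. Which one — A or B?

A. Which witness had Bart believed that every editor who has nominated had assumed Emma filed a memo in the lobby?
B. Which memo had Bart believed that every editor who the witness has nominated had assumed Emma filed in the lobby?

B

In A, the wh-phrase is extracted from inside a complex-NP island (relative clause) (introduced by "who"), which blocks movement.
In B, the extraction path crosses only that-complement boundaries, which are transparent.
So B is grammatical.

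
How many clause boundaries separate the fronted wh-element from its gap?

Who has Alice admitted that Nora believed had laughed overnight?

"who" is extracted from the subject of "laughed".
Boundaries crossed, outermost first: [that], [Ø] — 2 in total.

2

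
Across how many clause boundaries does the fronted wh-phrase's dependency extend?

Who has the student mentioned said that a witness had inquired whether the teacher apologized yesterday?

"who" is extracted from the subject of "said".
Boundaries crossed, outermost first: [Ø] — 1 in total.

1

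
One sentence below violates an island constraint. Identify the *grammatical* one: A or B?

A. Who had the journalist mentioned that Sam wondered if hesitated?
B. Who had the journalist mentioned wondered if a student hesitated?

In A, the wh-phrase is extracted from inside a wh-island (introduced by "if"), which blocks movement.
In B, the extraction path crosses only that-complement boundaries, which are transparent.
So B is grammatical.

B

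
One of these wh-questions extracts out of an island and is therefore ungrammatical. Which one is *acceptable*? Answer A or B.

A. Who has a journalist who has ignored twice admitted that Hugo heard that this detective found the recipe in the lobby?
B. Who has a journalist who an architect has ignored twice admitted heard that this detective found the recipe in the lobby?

In A, the wh-phrase is extracted from inside a complex-NP island (relative clause) (introduced by "who"), which blocks movement.
In B, the extraction path crosses only that-complement boundaries, which are transparent.
So B is grammatical.

B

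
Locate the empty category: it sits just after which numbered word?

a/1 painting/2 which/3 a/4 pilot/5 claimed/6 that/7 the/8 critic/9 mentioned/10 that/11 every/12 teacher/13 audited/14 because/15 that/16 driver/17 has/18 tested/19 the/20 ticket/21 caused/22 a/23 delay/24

The displaced element is "a painting" (word 2).
It is linked across 2 clause boundaries (that → that).
It functions as the direct object of "audited", so the gap sits immediately after word 14 ("audited").
Base order: A pilot claimed that the critic mentioned that every teacher audited a painting because that driver has tested the ticket.

14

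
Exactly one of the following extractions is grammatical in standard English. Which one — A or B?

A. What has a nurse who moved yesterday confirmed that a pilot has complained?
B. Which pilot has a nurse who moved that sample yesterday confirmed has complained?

B

In A, the wh-phrase is extracted from inside a complex-NP island (relative clause) (introduced by "who"), which blocks movement.
In B, the extraction path crosses only that-complement boundaries, which are transparent.
So B is grammatical.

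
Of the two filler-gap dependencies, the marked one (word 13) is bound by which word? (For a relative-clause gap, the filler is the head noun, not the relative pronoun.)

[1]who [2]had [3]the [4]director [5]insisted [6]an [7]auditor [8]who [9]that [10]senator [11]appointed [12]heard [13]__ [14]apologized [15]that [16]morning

1

The marked gap is the subject of "apologized".
Its filler is the fronted wh-phrase "who", at word 1.
(The other dependency links word 7 to a gap after word 11.)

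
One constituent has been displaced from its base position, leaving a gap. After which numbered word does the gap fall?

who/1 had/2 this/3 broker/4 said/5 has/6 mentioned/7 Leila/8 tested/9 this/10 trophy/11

5

The displaced element is "who" (word 1).
It is linked across 1 clause boundary (Ø).
It functions as the subject of "mentioned", so the gap sits immediately after word 5 ("said").
Base order: This broker had said who has mentioned Leila tested this trophy.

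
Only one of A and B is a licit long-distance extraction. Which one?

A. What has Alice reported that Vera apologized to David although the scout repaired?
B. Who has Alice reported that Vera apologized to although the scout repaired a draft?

B

In A, the wh-phrase is extracted from inside an adjunct island (introduced by "although"), which blocks movement.
In B, the extraction path crosses only that-complement boundaries, which are transparent.
So B is grammatical.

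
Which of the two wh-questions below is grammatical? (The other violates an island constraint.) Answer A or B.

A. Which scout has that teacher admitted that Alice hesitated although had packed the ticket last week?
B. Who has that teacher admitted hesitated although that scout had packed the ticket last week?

B

In A, the wh-phrase is extracted from inside an adjunct island (introduced by "although"), which blocks movement.
In B, the extraction path crosses only that-complement boundaries, which are transparent.
So B is grammatical.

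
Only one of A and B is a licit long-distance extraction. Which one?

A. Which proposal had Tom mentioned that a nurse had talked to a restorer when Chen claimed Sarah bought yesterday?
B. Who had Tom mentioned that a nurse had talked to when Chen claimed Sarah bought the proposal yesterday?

In A, the wh-phrase is extracted from inside an adjunct island (introduced by "when"), which blocks movement.
In B, the extraction path crosses only that-complement boundaries, which are transparent.
So B is grammatical.

B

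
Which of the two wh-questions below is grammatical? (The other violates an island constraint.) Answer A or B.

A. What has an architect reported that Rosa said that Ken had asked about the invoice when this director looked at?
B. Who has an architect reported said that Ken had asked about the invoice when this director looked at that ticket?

B

In A, the wh-phrase is extracted from inside an adjunct island (introduced by "when"), which blocks movement.
In B, the extraction path crosses only that-complement boundaries, which are transparent.
So B is grammatical.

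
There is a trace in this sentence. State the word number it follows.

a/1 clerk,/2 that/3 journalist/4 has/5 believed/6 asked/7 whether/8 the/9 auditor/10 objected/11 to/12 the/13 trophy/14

The displaced element is "a clerk" (word 2).
It is linked across 1 clause boundary (Ø).
It functions as the subject of "asked", so the gap sits immediately after word 6 ("believed").
Base order: That journalist has believed that a clerk asked whether the auditor objected to the trophy.

6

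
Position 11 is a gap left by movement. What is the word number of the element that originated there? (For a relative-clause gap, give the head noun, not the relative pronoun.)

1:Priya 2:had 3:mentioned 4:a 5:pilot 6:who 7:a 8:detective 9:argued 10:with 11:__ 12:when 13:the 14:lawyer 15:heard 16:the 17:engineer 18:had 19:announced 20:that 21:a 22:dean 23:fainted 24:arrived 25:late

5

The gap at 11 is the prepositional object of "argued", inside a relative clause.
The relative pronoun is "who" (word 6); it is bound by the head noun immediately before it.
Its filler is the head noun "pilot", at word 5.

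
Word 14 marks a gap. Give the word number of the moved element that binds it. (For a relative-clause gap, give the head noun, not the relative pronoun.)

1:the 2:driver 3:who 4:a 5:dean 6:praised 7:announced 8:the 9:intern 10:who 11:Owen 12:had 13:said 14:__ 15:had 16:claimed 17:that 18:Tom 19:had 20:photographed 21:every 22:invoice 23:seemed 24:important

9

The gap at 14 is the subject of "claimed", inside a relative clause.
The relative pronoun is "who" (word 10); it is bound by the head noun immediately before it.
Its filler is the head noun "intern", at word 9.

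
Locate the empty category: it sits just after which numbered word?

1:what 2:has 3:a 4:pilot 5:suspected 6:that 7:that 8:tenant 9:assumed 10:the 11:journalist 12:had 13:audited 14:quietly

The displaced element is "what" (word 1).
It is linked across 2 clause boundaries (that → Ø).
It functions as the direct object of "audited", so the gap sits immediately after word 13 ("audited").
Base order: A pilot has suspected that that tenant assumed the journalist had audited what quietly.

13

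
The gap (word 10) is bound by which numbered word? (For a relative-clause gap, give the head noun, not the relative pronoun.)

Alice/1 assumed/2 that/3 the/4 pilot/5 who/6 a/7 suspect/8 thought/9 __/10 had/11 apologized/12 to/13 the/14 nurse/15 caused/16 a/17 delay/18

5

The gap at 10 is the subject of "apologized", inside a relative clause.
The relative pronoun is "who" (word 6); it is bound by the head noun immediately before it.
Its filler is the head noun "pilot", at word 5.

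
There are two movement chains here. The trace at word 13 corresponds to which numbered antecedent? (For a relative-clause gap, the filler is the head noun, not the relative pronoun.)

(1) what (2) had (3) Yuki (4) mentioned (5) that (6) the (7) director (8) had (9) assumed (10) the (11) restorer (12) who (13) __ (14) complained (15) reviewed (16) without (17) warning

The marked gap is inside the relative clause, the subject of "complained".
Its filler is the head noun "restorer" (via "who"), at word 11.
(The other dependency links word 1 to a gap after word 15.)

11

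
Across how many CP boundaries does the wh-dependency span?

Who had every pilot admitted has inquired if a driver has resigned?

"who" is extracted from the subject of "inquired".
Boundaries crossed, outermost first: [Ø] — 1 in total.

1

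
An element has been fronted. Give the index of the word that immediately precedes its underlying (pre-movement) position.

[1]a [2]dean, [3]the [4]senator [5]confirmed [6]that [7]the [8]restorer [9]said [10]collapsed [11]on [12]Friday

The displaced element is "a dean" (word 2).
It is linked across 2 clause boundaries (that → Ø).
It functions as the subject of "collapsed", so the gap sits immediately after word 9 ("said").
Base order: The senator confirmed that the restorer said that a dean collapsed on Friday.

9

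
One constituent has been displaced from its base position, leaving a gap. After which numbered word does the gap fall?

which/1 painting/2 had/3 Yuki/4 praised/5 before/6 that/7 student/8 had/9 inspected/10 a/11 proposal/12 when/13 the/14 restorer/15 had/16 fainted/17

5

The displaced element is "which painting" (word 2).
It functions as the direct object of "praised", so the gap sits immediately after word 5 ("praised").
Base order: Yuki had praised which painting before that student had inspected a proposal when the restorer had fainted.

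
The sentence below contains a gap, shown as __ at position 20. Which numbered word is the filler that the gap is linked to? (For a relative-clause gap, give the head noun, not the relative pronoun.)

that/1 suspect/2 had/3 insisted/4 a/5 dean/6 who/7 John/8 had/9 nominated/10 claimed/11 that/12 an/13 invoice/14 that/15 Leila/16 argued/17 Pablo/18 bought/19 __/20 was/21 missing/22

14

The gap at 20 is the object of "bought", inside a relative clause.
The relative pronoun is "that" (word 15); it is bound by the head noun immediately before it.
Its filler is the head noun "invoice", at word 14.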